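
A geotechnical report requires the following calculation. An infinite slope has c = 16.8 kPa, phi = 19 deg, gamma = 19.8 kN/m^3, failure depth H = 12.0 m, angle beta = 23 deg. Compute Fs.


Using Fs = c / (gamma*H*sin(beta)*cos(beta)) + tan(phi)/tan(beta)
Cohesion contribution = 16.8 / (19.8*12.0*sin(23)*cos(23))
Cohesion contribution = 0.196589
Friction contribution = tan(19)/tan(23) = 0.811185
Fs = 0.196589 + 0.811185
Fs = 1.008


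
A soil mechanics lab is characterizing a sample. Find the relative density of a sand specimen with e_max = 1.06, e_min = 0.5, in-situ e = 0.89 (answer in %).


Result: 30.36 %

Derivation:
Using Dr = (e_max - e) / (e_max - e_min) * 100
e_max - e = 1.06 - 0.89 = 0.17
e_max - e_min = 1.06 - 0.5 = 0.56
Dr = 0.17 / 0.56 * 100
Dr = 30.36 %


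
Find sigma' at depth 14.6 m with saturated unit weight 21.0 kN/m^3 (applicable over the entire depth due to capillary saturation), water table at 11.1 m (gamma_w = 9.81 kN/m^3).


Total stress = gamma_sat * depth
sigma = 21.0 * 14.6 = 306.6 kPa
Pore water pressure u = gamma_w * (depth - d_wt)
u = 9.81 * (14.6 - 11.1) = 34.335 kPa
Effective stress = sigma - u
sigma' = 306.6 - 34.335 = 272.27 kPa


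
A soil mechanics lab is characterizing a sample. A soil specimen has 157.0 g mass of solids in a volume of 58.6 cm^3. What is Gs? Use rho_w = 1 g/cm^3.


Result: 2.679

Derivation:
Using Gs = m_s / (V_s * rho_w)
Since rho_w = 1 g/cm^3:
Gs = 157.0 / 58.6
Gs = 2.679


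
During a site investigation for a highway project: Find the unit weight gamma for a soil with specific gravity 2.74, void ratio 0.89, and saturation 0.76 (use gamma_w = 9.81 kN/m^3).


Using gamma = gamma_w * (Gs + S*e) / (1 + e)
Numerator: Gs + S*e = 2.74 + 0.76*0.89 = 3.4164
Denominator: 1 + e = 1 + 0.89 = 1.89
gamma = 9.81 * 3.4164 / 1.89
gamma = 17.733 kN/m^3


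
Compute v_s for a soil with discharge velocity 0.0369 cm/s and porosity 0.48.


Using v_s = v_d / n
v_s = 0.0369 / 0.48
v_s = 0.07688 cm/s


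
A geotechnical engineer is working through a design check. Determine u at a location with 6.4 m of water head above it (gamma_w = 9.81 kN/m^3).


Using u = gamma_w * h_w
u = 9.81 * 6.4
u = 62.78 kPa


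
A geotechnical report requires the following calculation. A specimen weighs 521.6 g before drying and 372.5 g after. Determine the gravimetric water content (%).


Result: 40.03 %

Derivation:
Using w = (m_wet - m_dry) / m_dry * 100
m_wet - m_dry = 521.6 - 372.5 = 149.1 g
w = 149.1 / 372.5 * 100
w = 40.03 %


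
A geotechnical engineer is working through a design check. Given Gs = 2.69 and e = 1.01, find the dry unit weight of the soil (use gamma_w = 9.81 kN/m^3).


Using gamma_d = Gs * gamma_w / (1 + e)
gamma_d = 2.69 * 9.81 / (1 + 1.01)
gamma_d = 2.69 * 9.81 / 2.01
gamma_d = 13.129 kN/m^3


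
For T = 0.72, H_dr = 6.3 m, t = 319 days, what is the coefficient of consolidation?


Using cv = T * H_dr^2 / t
H_dr^2 = 6.3^2 = 39.69
cv = 0.72 * 39.69 / 319
cv = 0.08958 m^2/day


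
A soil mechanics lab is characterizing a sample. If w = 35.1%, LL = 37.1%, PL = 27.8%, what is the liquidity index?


First compute the plasticity index:
PI = LL - PL = 37.1 - 27.8 = 9.3
Then compute the liquidity index:
LI = (w - PL) / PI
LI = (35.1 - 27.8) / 9.3
LI = 0.785


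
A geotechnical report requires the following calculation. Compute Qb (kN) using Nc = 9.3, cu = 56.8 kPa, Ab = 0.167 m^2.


Result: 88.22 kN

Derivation:
Using Qb = Nc * cu * Ab
Qb = 9.3 * 56.8 * 0.167
Qb = 88.22 kN


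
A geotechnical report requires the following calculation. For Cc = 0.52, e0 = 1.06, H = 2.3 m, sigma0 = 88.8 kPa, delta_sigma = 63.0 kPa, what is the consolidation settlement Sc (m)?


Using Sc = Cc * H / (1 + e0) * log10((sigma0 + delta_sigma) / sigma0)
Stress ratio = (88.8 + 63.0) / 88.8 = 1.70946
log10(1.70946) = 0.232859
Cc * H / (1 + e0) = 0.52 * 2.3 / (1 + 1.06) = 0.580583
Sc = 0.580583 * 0.232859
Sc = 0.1352 m


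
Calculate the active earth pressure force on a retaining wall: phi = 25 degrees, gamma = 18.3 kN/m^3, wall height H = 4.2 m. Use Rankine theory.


Compute active earth pressure coefficient:
Ka = tan^2(45 - phi/2) = tan^2(32.5) = 0.405859
Compute active force:
Pa = 0.5 * Ka * gamma * H^2
Pa = 0.5 * 0.405859 * 18.3 * 4.2^2
Pa = 65.51 kN/m


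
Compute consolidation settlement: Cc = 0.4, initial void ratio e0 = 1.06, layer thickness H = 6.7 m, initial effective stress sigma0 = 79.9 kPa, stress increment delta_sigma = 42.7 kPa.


Using Sc = Cc * H / (1 + e0) * log10((sigma0 + delta_sigma) / sigma0)
Stress ratio = (79.9 + 42.7) / 79.9 = 1.53442
log10(1.53442) = 0.185944
Cc * H / (1 + e0) = 0.4 * 6.7 / (1 + 1.06) = 1.30097
Sc = 1.30097 * 0.185944
Sc = 0.2419 m


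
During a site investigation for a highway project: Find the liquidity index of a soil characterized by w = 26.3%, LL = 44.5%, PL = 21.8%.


Result: 0.198

Derivation:
First compute the plasticity index:
PI = LL - PL = 44.5 - 21.8 = 22.7
Then compute the liquidity index:
LI = (w - PL) / PI
LI = (26.3 - 21.8) / 22.7
LI = 0.198


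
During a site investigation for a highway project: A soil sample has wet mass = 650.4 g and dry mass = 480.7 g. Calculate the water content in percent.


Using w = (m_wet - m_dry) / m_dry * 100
m_wet - m_dry = 650.4 - 480.7 = 169.7 g
w = 169.7 / 480.7 * 100
w = 35.3 %


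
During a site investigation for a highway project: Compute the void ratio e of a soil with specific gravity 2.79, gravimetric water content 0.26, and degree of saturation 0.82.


Using the relation e = Gs * w / S
e = 2.79 * 0.26 / 0.82
e = 0.8846


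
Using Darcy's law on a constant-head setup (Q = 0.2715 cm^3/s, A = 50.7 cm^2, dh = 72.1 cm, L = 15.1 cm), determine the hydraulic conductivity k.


Compute hydraulic gradient:
i = dh / L = 72.1 / 15.1 = 4.77483
Then apply Darcy's law:
k = Q / (A * i)
k = 0.2715 / (50.7 * 4.77483)
k = 0.2715 / 242.084
k = 0.001122 cm/s


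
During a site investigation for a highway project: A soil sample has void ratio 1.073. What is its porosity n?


Using the relation n = e / (1 + e)
n = 1.073 / (1 + 1.073)
n = 1.073 / 2.073
n = 0.5176


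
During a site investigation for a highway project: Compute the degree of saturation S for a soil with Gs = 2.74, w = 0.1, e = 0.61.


Result: 0.4492

Derivation:
Using S = Gs * w / e
S = 2.74 * 0.1 / 0.61
S = 0.4492


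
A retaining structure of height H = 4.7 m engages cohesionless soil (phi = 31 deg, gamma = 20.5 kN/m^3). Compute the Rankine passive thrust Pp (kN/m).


Compute passive earth pressure coefficient:
Kp = tan^2(45 + phi/2) = tan^2(60.5) = 3.124035
Compute passive force:
Pp = 0.5 * Kp * gamma * H^2
Pp = 0.5 * 3.124035 * 20.5 * 4.7^2
Pp = 707.35 kN/m


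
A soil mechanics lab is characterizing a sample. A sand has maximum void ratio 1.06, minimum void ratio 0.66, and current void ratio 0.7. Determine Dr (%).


Using Dr = (e_max - e) / (e_max - e_min) * 100
e_max - e = 1.06 - 0.7 = 0.36
e_max - e_min = 1.06 - 0.66 = 0.4
Dr = 0.36 / 0.4 * 100
Dr = 90.0 %


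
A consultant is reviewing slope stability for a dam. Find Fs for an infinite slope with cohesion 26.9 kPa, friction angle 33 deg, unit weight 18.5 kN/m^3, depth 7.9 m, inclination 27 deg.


Result: 1.73

Derivation:
Using Fs = c / (gamma*H*sin(beta)*cos(beta)) + tan(phi)/tan(beta)
Cohesion contribution = 26.9 / (18.5*7.9*sin(27)*cos(27))
Cohesion contribution = 0.455015
Friction contribution = tan(33)/tan(27) = 1.27453
Fs = 0.455015 + 1.27453
Fs = 1.73


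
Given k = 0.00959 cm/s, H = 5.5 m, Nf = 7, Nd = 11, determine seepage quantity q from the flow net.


Convert k to m/s for unit consistency with H:
k = 0.00959 cm/s = 0.00959 / 100 m/s = 9.59e-05 m/s
Using q = k * H * Nf / Nd
Nf / Nd = 7 / 11 = 0.6364
q = 9.59e-05 * 5.5 * 0.6364
q = 0.0003357 m^3/s per m


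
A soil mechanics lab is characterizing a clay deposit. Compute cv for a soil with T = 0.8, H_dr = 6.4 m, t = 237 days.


Result: 0.13826 m^2/day

Derivation:
Using cv = T * H_dr^2 / t
H_dr^2 = 6.4^2 = 40.96
cv = 0.8 * 40.96 / 237
cv = 0.13826 m^2/day


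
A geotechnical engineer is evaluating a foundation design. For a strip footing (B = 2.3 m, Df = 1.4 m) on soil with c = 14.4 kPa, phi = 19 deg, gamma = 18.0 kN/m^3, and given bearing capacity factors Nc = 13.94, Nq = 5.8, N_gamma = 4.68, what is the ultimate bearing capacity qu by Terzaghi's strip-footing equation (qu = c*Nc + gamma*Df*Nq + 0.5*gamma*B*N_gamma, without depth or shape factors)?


Compute qu = c*Nc + gamma*Df*Nq + 0.5*gamma*B*N_gamma
Term 1: 14.4 * 13.94 = 200.736
Term 2: 18.0 * 1.4 * 5.8 = 146.16
Term 3: 0.5 * 18.0 * 2.3 * 4.68 = 96.876
qu = 200.736 + 146.16 + 96.876
qu = 443.77 kPa


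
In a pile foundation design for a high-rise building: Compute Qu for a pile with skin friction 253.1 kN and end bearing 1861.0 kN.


Result: 2114.1 kN

Derivation:
Using Qu = Qf + Qb
Qu = 253.1 + 1861.0
Qu = 2114.1 kN


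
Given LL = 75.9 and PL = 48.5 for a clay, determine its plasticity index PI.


Using PI = LL - PL
PI = 75.9 - 48.5
PI = 27.4


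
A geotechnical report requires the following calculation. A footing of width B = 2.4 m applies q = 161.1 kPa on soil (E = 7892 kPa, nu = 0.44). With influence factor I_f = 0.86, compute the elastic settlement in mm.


Using Se = q * B * (1 - nu^2) * I_f / E
1 - nu^2 = 1 - 0.44^2 = 0.8064
Se = 161.1 * 2.4 * 0.8064 * 0.86 / 7892
Se = 0.033976 m
Convert to mm: Se = 0.033976 * 1000 = 33.976 mm


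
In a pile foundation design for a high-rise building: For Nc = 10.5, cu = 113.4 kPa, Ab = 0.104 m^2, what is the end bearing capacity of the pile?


Using Qb = Nc * cu * Ab
Qb = 10.5 * 113.4 * 0.104
Qb = 123.83 kN


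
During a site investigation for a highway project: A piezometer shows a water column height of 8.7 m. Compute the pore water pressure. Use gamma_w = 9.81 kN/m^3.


Using u = gamma_w * h_w
u = 9.81 * 8.7
u = 85.35 kPa


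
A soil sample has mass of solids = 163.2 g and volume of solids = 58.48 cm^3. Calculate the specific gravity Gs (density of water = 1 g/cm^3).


Using Gs = m_s / (V_s * rho_w)
Since rho_w = 1 g/cm^3:
Gs = 163.2 / 58.48
Gs = 2.791


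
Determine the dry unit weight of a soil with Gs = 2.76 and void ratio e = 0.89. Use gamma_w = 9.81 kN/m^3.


Result: 14.326 kN/m^3

Derivation:
Using gamma_d = Gs * gamma_w / (1 + e)
gamma_d = 2.76 * 9.81 / (1 + 0.89)
gamma_d = 2.76 * 9.81 / 1.89
gamma_d = 14.326 kN/m^3


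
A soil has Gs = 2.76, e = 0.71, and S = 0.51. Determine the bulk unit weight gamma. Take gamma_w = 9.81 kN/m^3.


Using gamma = gamma_w * (Gs + S*e) / (1 + e)
Numerator: Gs + S*e = 2.76 + 0.51*0.71 = 3.1221
Denominator: 1 + e = 1 + 0.71 = 1.71
gamma = 9.81 * 3.1221 / 1.71
gamma = 17.911 kN/m^3


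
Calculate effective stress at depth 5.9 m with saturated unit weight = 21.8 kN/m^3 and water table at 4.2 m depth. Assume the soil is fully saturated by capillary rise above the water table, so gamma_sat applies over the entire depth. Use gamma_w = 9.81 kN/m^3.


Total stress = gamma_sat * depth
sigma = 21.8 * 5.9 = 128.62 kPa
Pore water pressure u = gamma_w * (depth - d_wt)
u = 9.81 * (5.9 - 4.2) = 16.677 kPa
Effective stress = sigma - u
sigma' = 128.62 - 16.677 = 111.94 kPa


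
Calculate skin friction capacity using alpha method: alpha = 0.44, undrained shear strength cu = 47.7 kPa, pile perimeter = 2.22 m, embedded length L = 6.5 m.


Using Qs = alpha * cu * perimeter * L
Qs = 0.44 * 47.7 * 2.22 * 6.5
Qs = 302.86 kN


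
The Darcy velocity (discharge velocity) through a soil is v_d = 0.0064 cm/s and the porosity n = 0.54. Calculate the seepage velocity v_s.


Using v_s = v_d / n
v_s = 0.0064 / 0.54
v_s = 0.01185 cm/s


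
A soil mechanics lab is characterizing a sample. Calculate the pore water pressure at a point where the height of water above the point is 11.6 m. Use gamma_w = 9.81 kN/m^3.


Using u = gamma_w * h_w
u = 9.81 * 11.6
u = 113.8 kPa


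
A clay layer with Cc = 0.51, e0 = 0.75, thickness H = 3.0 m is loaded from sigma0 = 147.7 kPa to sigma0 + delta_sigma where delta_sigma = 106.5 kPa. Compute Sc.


Result: 0.2062 m

Derivation:
Using Sc = Cc * H / (1 + e0) * log10((sigma0 + delta_sigma) / sigma0)
Stress ratio = (147.7 + 106.5) / 147.7 = 1.72106
log10(1.72106) = 0.235795
Cc * H / (1 + e0) = 0.51 * 3.0 / (1 + 0.75) = 0.874286
Sc = 0.874286 * 0.235795
Sc = 0.2062 m


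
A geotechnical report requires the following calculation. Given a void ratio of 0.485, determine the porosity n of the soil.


Result: 0.3266

Derivation:
Using the relation n = e / (1 + e)
n = 0.485 / (1 + 0.485)
n = 0.485 / 1.485
n = 0.3266


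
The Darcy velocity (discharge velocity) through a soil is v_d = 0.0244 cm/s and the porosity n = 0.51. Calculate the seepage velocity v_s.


Using v_s = v_d / n
v_s = 0.0244 / 0.51
v_s = 0.04784 cm/s


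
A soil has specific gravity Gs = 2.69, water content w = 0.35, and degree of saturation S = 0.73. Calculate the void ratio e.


Result: 1.2897

Derivation:
Using the relation e = Gs * w / S
e = 2.69 * 0.35 / 0.73
e = 1.2897


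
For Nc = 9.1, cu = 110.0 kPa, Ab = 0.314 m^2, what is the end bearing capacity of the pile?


Using Qb = Nc * cu * Ab
Qb = 9.1 * 110.0 * 0.314
Qb = 314.31 kN


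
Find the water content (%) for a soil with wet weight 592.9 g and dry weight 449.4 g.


Result: 31.93 %

Derivation:
Using w = (m_wet - m_dry) / m_dry * 100
m_wet - m_dry = 592.9 - 449.4 = 143.5 g
w = 143.5 / 449.4 * 100
w = 31.93 %


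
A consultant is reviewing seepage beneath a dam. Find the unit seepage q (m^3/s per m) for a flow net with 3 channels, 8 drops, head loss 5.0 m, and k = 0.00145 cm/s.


Result: 2.719e-05 m^3/s per m

Derivation:
Convert k to m/s for unit consistency with H:
k = 0.00145 cm/s = 0.00145 / 100 m/s = 1.45e-05 m/s
Using q = k * H * Nf / Nd
Nf / Nd = 3 / 8 = 0.375
q = 1.45e-05 * 5.0 * 0.375
q = 2.719e-05 m^3/s per m


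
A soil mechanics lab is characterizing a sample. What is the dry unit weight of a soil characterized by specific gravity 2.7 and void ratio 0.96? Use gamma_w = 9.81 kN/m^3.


Using gamma_d = Gs * gamma_w / (1 + e)
gamma_d = 2.7 * 9.81 / (1 + 0.96)
gamma_d = 2.7 * 9.81 / 1.96
gamma_d = 13.514 kN/m^3


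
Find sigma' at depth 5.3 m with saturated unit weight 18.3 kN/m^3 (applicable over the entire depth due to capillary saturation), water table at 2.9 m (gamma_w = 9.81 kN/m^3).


Total stress = gamma_sat * depth
sigma = 18.3 * 5.3 = 96.99 kPa
Pore water pressure u = gamma_w * (depth - d_wt)
u = 9.81 * (5.3 - 2.9) = 23.544 kPa
Effective stress = sigma - u
sigma' = 96.99 - 23.544 = 73.45 kPa


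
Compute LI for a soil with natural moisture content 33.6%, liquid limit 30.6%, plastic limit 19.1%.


Result: 1.261

Derivation:
First compute the plasticity index:
PI = LL - PL = 30.6 - 19.1 = 11.5
Then compute the liquidity index:
LI = (w - PL) / PI
LI = (33.6 - 19.1) / 11.5
LI = 1.261


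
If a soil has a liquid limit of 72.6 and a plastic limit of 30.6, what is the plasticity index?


Using PI = LL - PL
PI = 72.6 - 30.6
PI = 42.0


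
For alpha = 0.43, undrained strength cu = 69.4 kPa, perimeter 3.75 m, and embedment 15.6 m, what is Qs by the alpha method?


Using Qs = alpha * cu * perimeter * L
Qs = 0.43 * 69.4 * 3.75 * 15.6
Qs = 1745.76 kN


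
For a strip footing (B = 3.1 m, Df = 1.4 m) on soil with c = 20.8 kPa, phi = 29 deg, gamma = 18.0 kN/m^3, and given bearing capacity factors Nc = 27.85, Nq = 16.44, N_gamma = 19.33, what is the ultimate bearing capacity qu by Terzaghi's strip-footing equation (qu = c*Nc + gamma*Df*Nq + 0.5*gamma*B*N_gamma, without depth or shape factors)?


Result: 1532.88 kPa

Derivation:
Compute qu = c*Nc + gamma*Df*Nq + 0.5*gamma*B*N_gamma
Term 1: 20.8 * 27.85 = 579.28
Term 2: 18.0 * 1.4 * 16.44 = 414.288
Term 3: 0.5 * 18.0 * 3.1 * 19.33 = 539.307
qu = 579.28 + 414.288 + 539.307
qu = 1532.88 kPa


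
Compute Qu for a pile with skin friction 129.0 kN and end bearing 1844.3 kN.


Result: 1973.3 kN

Derivation:
Using Qu = Qf + Qb
Qu = 129.0 + 1844.3
Qu = 1973.3 kN


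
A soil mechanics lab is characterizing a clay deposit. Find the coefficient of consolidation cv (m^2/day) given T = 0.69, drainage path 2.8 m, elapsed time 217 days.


Using cv = T * H_dr^2 / t
H_dr^2 = 2.8^2 = 7.84
cv = 0.69 * 7.84 / 217
cv = 0.02493 m^2/day


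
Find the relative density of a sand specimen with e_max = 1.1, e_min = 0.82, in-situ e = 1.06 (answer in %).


Using Dr = (e_max - e) / (e_max - e_min) * 100
e_max - e = 1.1 - 1.06 = 0.04
e_max - e_min = 1.1 - 0.82 = 0.28
Dr = 0.04 / 0.28 * 100
Dr = 14.29 %


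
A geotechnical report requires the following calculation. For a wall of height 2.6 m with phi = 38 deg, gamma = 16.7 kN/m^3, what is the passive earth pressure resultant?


Compute passive earth pressure coefficient:
Kp = tan^2(45 + phi/2) = tan^2(64.0) = 4.203746
Compute passive force:
Pp = 0.5 * Kp * gamma * H^2
Pp = 0.5 * 4.203746 * 16.7 * 2.6^2
Pp = 237.28 kN/m


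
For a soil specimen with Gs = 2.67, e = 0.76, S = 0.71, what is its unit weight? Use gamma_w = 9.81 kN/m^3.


Using gamma = gamma_w * (Gs + S*e) / (1 + e)
Numerator: Gs + S*e = 2.67 + 0.71*0.76 = 3.2096
Denominator: 1 + e = 1 + 0.76 = 1.76
gamma = 9.81 * 3.2096 / 1.76
gamma = 17.89 kN/m^3


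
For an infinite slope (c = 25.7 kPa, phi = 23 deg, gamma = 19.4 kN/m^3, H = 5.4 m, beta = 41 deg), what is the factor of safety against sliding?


Using Fs = c / (gamma*H*sin(beta)*cos(beta)) + tan(phi)/tan(beta)
Cohesion contribution = 25.7 / (19.4*5.4*sin(41)*cos(41))
Cohesion contribution = 0.495467
Friction contribution = tan(23)/tan(41) = 0.488302
Fs = 0.495467 + 0.488302
Fs = 0.984


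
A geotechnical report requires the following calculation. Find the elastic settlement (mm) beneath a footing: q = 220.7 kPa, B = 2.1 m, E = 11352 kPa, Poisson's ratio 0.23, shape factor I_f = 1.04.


Result: 40.214 mm

Derivation:
Using Se = q * B * (1 - nu^2) * I_f / E
1 - nu^2 = 1 - 0.23^2 = 0.9471
Se = 220.7 * 2.1 * 0.9471 * 1.04 / 11352
Se = 0.040214 m
Convert to mm: Se = 0.040214 * 1000 = 40.214 mm


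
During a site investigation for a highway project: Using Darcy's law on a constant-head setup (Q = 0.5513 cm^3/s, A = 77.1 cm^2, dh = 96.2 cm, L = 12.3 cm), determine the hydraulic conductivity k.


Result: 0.000914 cm/s

Derivation:
Compute hydraulic gradient:
i = dh / L = 96.2 / 12.3 = 7.82114
Then apply Darcy's law:
k = Q / (A * i)
k = 0.5513 / (77.1 * 7.82114)
k = 0.5513 / 603.01
k = 0.000914 cm/s


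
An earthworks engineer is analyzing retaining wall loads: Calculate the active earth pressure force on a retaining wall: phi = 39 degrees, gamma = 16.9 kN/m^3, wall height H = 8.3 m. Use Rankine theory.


Compute active earth pressure coefficient:
Ka = tan^2(45 - phi/2) = tan^2(25.5) = 0.227506
Compute active force:
Pa = 0.5 * Ka * gamma * H^2
Pa = 0.5 * 0.227506 * 16.9 * 8.3^2
Pa = 132.44 kN/m


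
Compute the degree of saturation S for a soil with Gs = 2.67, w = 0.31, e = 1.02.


Using S = Gs * w / e
S = 2.67 * 0.31 / 1.02
S = 0.8115


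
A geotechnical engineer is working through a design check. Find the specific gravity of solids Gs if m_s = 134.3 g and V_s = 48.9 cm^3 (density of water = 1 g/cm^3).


Using Gs = m_s / (V_s * rho_w)
Since rho_w = 1 g/cm^3:
Gs = 134.3 / 48.9
Gs = 2.746


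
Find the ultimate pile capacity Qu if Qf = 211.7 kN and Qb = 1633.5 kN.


Using Qu = Qf + Qb
Qu = 211.7 + 1633.5
Qu = 1845.2 kN


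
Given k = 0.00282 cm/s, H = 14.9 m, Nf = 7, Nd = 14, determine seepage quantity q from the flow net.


Convert k to m/s for unit consistency with H:
k = 0.00282 cm/s = 0.00282 / 100 m/s = 2.82e-05 m/s
Using q = k * H * Nf / Nd
Nf / Nd = 7 / 14 = 0.5
q = 2.82e-05 * 14.9 * 0.5
q = 0.0002101 m^3/s per m


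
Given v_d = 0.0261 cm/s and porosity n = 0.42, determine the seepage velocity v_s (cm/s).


Result: 0.06214 cm/s

Derivation:
Using v_s = v_d / n
v_s = 0.0261 / 0.42
v_s = 0.06214 cm/s


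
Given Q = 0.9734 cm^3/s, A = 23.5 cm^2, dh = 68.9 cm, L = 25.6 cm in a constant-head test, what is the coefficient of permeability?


Compute hydraulic gradient:
i = dh / L = 68.9 / 25.6 = 2.69141
Then apply Darcy's law:
k = Q / (A * i)
k = 0.9734 / (23.5 * 2.69141)
k = 0.9734 / 63.248
k = 0.01539 cm/s


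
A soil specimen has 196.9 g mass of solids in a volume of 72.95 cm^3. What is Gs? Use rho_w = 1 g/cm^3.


Using Gs = m_s / (V_s * rho_w)
Since rho_w = 1 g/cm^3:
Gs = 196.9 / 72.95
Gs = 2.699


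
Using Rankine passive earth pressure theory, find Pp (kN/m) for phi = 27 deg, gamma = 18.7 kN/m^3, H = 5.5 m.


Compute passive earth pressure coefficient:
Kp = tan^2(45 + phi/2) = tan^2(58.5) = 2.66294
Compute passive force:
Pp = 0.5 * Kp * gamma * H^2
Pp = 0.5 * 2.66294 * 18.7 * 5.5^2
Pp = 753.18 kN/m


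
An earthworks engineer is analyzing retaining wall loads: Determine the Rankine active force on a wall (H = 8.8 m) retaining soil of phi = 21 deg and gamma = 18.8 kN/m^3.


Compute active earth pressure coefficient:
Ka = tan^2(45 - phi/2) = tan^2(34.5) = 0.472355
Compute active force:
Pa = 0.5 * Ka * gamma * H^2
Pa = 0.5 * 0.472355 * 18.8 * 8.8^2
Pa = 343.84 kN/m


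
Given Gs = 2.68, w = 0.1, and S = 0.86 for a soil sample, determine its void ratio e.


Using the relation e = Gs * w / S
e = 2.68 * 0.1 / 0.86
e = 0.3116


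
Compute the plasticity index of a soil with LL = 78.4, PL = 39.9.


Using PI = LL - PL
PI = 78.4 - 39.9
PI = 38.5


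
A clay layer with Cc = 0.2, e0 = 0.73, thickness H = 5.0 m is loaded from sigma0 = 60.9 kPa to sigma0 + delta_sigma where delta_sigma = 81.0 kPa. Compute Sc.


Using Sc = Cc * H / (1 + e0) * log10((sigma0 + delta_sigma) / sigma0)
Stress ratio = (60.9 + 81.0) / 60.9 = 2.33005
log10(2.33005) = 0.367365
Cc * H / (1 + e0) = 0.2 * 5.0 / (1 + 0.73) = 0.578035
Sc = 0.578035 * 0.367365
Sc = 0.2123 m


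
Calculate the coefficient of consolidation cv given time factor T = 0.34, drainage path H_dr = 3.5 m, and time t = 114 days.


Result: 0.03654 m^2/day

Derivation:
Using cv = T * H_dr^2 / t
H_dr^2 = 3.5^2 = 12.25
cv = 0.34 * 12.25 / 114
cv = 0.03654 m^2/day


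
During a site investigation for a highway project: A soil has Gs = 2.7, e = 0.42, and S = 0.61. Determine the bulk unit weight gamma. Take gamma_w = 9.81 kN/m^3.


Using gamma = gamma_w * (Gs + S*e) / (1 + e)
Numerator: Gs + S*e = 2.7 + 0.61*0.42 = 2.9562
Denominator: 1 + e = 1 + 0.42 = 1.42
gamma = 9.81 * 2.9562 / 1.42
gamma = 20.423 kN/m^3


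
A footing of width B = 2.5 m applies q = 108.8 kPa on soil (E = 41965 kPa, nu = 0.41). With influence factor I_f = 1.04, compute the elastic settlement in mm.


Using Se = q * B * (1 - nu^2) * I_f / E
1 - nu^2 = 1 - 0.41^2 = 0.8319
Se = 108.8 * 2.5 * 0.8319 * 1.04 / 41965
Se = 0.005608 m
Convert to mm: Se = 0.005608 * 1000 = 5.608 mm


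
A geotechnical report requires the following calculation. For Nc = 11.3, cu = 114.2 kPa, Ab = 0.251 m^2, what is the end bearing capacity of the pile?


Result: 323.91 kN

Derivation:
Using Qb = Nc * cu * Ab
Qb = 11.3 * 114.2 * 0.251
Qb = 323.91 kN


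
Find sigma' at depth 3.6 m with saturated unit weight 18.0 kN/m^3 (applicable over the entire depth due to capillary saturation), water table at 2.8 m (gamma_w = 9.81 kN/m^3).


Result: 56.95 kPa

Derivation:
Total stress = gamma_sat * depth
sigma = 18.0 * 3.6 = 64.8 kPa
Pore water pressure u = gamma_w * (depth - d_wt)
u = 9.81 * (3.6 - 2.8) = 7.848 kPa
Effective stress = sigma - u
sigma' = 64.8 - 7.848 = 56.95 kPa


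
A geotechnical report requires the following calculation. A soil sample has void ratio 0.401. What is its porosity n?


Result: 0.2862

Derivation:
Using the relation n = e / (1 + e)
n = 0.401 / (1 + 0.401)
n = 0.401 / 1.401
n = 0.2862


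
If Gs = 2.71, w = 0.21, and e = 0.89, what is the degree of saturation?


Result: 0.6394

Derivation:
Using S = Gs * w / e
S = 2.71 * 0.21 / 0.89
S = 0.6394


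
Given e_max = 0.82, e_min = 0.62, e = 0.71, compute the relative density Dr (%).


Result: 55.0 %

Derivation:
Using Dr = (e_max - e) / (e_max - e_min) * 100
e_max - e = 0.82 - 0.71 = 0.11
e_max - e_min = 0.82 - 0.62 = 0.2
Dr = 0.11 / 0.2 * 100
Dr = 55.0 %


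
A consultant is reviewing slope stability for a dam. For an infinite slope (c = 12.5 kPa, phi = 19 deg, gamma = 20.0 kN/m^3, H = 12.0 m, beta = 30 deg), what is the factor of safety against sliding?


Result: 0.717

Derivation:
Using Fs = c / (gamma*H*sin(beta)*cos(beta)) + tan(phi)/tan(beta)
Cohesion contribution = 12.5 / (20.0*12.0*sin(30)*cos(30))
Cohesion contribution = 0.120281
Friction contribution = tan(19)/tan(30) = 0.596393
Fs = 0.120281 + 0.596393
Fs = 0.717


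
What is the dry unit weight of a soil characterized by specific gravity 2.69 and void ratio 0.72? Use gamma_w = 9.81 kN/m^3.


Using gamma_d = Gs * gamma_w / (1 + e)
gamma_d = 2.69 * 9.81 / (1 + 0.72)
gamma_d = 2.69 * 9.81 / 1.72
gamma_d = 15.342 kN/m^3


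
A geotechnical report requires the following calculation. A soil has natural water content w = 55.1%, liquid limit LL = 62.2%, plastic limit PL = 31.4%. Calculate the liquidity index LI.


Result: 0.769

Derivation:
First compute the plasticity index:
PI = LL - PL = 62.2 - 31.4 = 30.8
Then compute the liquidity index:
LI = (w - PL) / PI
LI = (55.1 - 31.4) / 30.8
LI = 0.769


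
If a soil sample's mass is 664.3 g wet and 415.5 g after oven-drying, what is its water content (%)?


Result: 59.88 %

Derivation:
Using w = (m_wet - m_dry) / m_dry * 100
m_wet - m_dry = 664.3 - 415.5 = 248.8 g
w = 248.8 / 415.5 * 100
w = 59.88 %


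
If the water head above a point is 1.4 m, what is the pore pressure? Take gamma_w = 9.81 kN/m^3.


Result: 13.73 kPa

Derivation:
Using u = gamma_w * h_w
u = 9.81 * 1.4
u = 13.73 kPa


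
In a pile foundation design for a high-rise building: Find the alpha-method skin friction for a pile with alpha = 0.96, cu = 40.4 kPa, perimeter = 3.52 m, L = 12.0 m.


Using Qs = alpha * cu * perimeter * L
Qs = 0.96 * 40.4 * 3.52 * 12.0
Qs = 1638.24 kN


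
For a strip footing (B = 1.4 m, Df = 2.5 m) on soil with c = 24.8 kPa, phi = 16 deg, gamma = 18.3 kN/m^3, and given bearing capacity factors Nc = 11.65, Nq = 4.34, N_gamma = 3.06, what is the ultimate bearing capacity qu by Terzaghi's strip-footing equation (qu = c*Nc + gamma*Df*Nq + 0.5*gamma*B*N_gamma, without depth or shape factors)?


Compute qu = c*Nc + gamma*Df*Nq + 0.5*gamma*B*N_gamma
Term 1: 24.8 * 11.65 = 288.92
Term 2: 18.3 * 2.5 * 4.34 = 198.555
Term 3: 0.5 * 18.3 * 1.4 * 3.06 = 39.1986
qu = 288.92 + 198.555 + 39.1986
qu = 526.67 kPa


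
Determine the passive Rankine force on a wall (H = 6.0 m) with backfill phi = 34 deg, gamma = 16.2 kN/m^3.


Compute passive earth pressure coefficient:
Kp = tan^2(45 + phi/2) = tan^2(62.0) = 3.537132
Compute passive force:
Pp = 0.5 * Kp * gamma * H^2
Pp = 0.5 * 3.537132 * 16.2 * 6.0^2
Pp = 1031.43 kN/m


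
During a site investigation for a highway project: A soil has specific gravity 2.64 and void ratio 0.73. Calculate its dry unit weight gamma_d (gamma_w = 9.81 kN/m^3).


Using gamma_d = Gs * gamma_w / (1 + e)
gamma_d = 2.64 * 9.81 / (1 + 0.73)
gamma_d = 2.64 * 9.81 / 1.73
gamma_d = 14.97 kN/m^3


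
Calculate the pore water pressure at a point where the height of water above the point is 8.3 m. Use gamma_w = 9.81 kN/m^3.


Using u = gamma_w * h_w
u = 9.81 * 8.3
u = 81.42 kPa


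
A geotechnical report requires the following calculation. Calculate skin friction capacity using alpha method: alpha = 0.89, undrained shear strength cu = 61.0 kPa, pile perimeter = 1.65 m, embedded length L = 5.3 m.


Using Qs = alpha * cu * perimeter * L
Qs = 0.89 * 61.0 * 1.65 * 5.3
Qs = 474.77 kN


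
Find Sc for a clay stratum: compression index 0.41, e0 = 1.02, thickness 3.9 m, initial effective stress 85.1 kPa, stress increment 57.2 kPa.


Result: 0.1767 m

Derivation:
Using Sc = Cc * H / (1 + e0) * log10((sigma0 + delta_sigma) / sigma0)
Stress ratio = (85.1 + 57.2) / 85.1 = 1.67215
log10(1.67215) = 0.223275
Cc * H / (1 + e0) = 0.41 * 3.9 / (1 + 1.02) = 0.791584
Sc = 0.791584 * 0.223275
Sc = 0.1767 m


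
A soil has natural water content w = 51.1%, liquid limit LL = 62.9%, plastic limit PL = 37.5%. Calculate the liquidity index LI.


First compute the plasticity index:
PI = LL - PL = 62.9 - 37.5 = 25.4
Then compute the liquidity index:
LI = (w - PL) / PI
LI = (51.1 - 37.5) / 25.4
LI = 0.535


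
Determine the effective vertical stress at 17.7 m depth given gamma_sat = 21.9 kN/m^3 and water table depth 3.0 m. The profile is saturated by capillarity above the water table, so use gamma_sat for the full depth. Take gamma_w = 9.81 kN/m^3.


Total stress = gamma_sat * depth
sigma = 21.9 * 17.7 = 387.63 kPa
Pore water pressure u = gamma_w * (depth - d_wt)
u = 9.81 * (17.7 - 3.0) = 144.207 kPa
Effective stress = sigma - u
sigma' = 387.63 - 144.207 = 243.42 kPa


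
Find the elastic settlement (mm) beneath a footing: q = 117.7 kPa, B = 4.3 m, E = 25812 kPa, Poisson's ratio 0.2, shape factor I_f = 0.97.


Using Se = q * B * (1 - nu^2) * I_f / E
1 - nu^2 = 1 - 0.2^2 = 0.96
Se = 117.7 * 4.3 * 0.96 * 0.97 / 25812
Se = 0.018259 m
Convert to mm: Se = 0.018259 * 1000 = 18.259 mm


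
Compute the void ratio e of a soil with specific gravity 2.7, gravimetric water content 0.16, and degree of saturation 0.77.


Using the relation e = Gs * w / S
e = 2.7 * 0.16 / 0.77
e = 0.561


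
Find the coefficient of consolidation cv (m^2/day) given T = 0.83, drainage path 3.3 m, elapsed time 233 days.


Result: 0.03879 m^2/day

Derivation:
Using cv = T * H_dr^2 / t
H_dr^2 = 3.3^2 = 10.89
cv = 0.83 * 10.89 / 233
cv = 0.03879 m^2/day


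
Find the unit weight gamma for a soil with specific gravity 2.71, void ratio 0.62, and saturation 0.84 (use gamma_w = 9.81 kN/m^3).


Result: 19.564 kN/m^3

Derivation:
Using gamma = gamma_w * (Gs + S*e) / (1 + e)
Numerator: Gs + S*e = 2.71 + 0.84*0.62 = 3.2308
Denominator: 1 + e = 1 + 0.62 = 1.62
gamma = 9.81 * 3.2308 / 1.62
gamma = 19.564 kN/m^3


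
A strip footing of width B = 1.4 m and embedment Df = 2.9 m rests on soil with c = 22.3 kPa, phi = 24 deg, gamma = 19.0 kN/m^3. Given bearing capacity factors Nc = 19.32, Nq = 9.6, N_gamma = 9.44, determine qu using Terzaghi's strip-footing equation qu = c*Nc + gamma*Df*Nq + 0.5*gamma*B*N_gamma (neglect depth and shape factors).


Result: 1085.35 kPa

Derivation:
Compute qu = c*Nc + gamma*Df*Nq + 0.5*gamma*B*N_gamma
Term 1: 22.3 * 19.32 = 430.836
Term 2: 19.0 * 2.9 * 9.6 = 528.96
Term 3: 0.5 * 19.0 * 1.4 * 9.44 = 125.552
qu = 430.836 + 528.96 + 125.552
qu = 1085.35 kPa


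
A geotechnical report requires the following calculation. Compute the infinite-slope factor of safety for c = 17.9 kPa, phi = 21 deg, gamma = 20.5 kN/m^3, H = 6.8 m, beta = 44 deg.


Using Fs = c / (gamma*H*sin(beta)*cos(beta)) + tan(phi)/tan(beta)
Cohesion contribution = 17.9 / (20.5*6.8*sin(44)*cos(44))
Cohesion contribution = 0.256971
Friction contribution = tan(21)/tan(44) = 0.397503
Fs = 0.256971 + 0.397503
Fs = 0.654


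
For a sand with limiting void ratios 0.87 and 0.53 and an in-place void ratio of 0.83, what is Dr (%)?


Result: 11.76 %

Derivation:
Using Dr = (e_max - e) / (e_max - e_min) * 100
e_max - e = 0.87 - 0.83 = 0.04
e_max - e_min = 0.87 - 0.53 = 0.34
Dr = 0.04 / 0.34 * 100
Dr = 11.76 %


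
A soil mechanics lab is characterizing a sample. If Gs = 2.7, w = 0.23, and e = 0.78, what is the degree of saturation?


Using S = Gs * w / e
S = 2.7 * 0.23 / 0.78
S = 0.7962


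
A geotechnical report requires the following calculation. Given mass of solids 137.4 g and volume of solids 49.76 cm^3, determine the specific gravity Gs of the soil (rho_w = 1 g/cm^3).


Using Gs = m_s / (V_s * rho_w)
Since rho_w = 1 g/cm^3:
Gs = 137.4 / 49.76
Gs = 2.761


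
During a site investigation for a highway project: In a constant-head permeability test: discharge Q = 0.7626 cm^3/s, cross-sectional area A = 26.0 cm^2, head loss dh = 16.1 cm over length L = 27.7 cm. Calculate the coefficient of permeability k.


Result: 0.050463 cm/s

Derivation:
Compute hydraulic gradient:
i = dh / L = 16.1 / 27.7 = 0.581227
Then apply Darcy's law:
k = Q / (A * i)
k = 0.7626 / (26.0 * 0.581227)
k = 0.7626 / 15.1119
k = 0.050463 cm/s


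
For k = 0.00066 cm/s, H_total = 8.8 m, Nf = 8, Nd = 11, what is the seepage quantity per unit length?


Result: 4.224e-05 m^3/s per m

Derivation:
Convert k to m/s for unit consistency with H:
k = 0.00066 cm/s = 0.00066 / 100 m/s = 6.6e-06 m/s
Using q = k * H * Nf / Nd
Nf / Nd = 8 / 11 = 0.7273
q = 6.6e-06 * 8.8 * 0.7273
q = 4.224e-05 m^3/s per m


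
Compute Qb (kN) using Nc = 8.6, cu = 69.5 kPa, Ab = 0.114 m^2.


Result: 68.14 kN

Derivation:
Using Qb = Nc * cu * Ab
Qb = 8.6 * 69.5 * 0.114
Qb = 68.14 kN


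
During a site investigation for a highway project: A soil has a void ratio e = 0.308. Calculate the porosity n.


Using the relation n = e / (1 + e)
n = 0.308 / (1 + 0.308)
n = 0.308 / 1.308
n = 0.2355


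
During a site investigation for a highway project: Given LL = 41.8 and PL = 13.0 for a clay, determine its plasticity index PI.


Result: 28.8

Derivation:
Using PI = LL - PL
PI = 41.8 - 13.0
PI = 28.8


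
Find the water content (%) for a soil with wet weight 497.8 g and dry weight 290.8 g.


Using w = (m_wet - m_dry) / m_dry * 100
m_wet - m_dry = 497.8 - 290.8 = 207.0 g
w = 207.0 / 290.8 * 100
w = 71.18 %


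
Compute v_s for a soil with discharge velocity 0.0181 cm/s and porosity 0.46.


Using v_s = v_d / n
v_s = 0.0181 / 0.46
v_s = 0.03935 cm/s


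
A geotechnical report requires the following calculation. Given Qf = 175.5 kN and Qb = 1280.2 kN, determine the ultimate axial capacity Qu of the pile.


Using Qu = Qf + Qb
Qu = 175.5 + 1280.2
Qu = 1455.7 kN


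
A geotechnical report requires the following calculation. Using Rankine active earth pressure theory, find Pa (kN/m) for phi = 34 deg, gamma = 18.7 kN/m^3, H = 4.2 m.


Compute active earth pressure coefficient:
Ka = tan^2(45 - phi/2) = tan^2(28.0) = 0.282715
Compute active force:
Pa = 0.5 * Ka * gamma * H^2
Pa = 0.5 * 0.282715 * 18.7 * 4.2^2
Pa = 46.63 kN/m


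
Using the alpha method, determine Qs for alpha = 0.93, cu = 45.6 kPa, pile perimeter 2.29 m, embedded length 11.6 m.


Result: 1126.53 kN

Derivation:
Using Qs = alpha * cu * perimeter * L
Qs = 0.93 * 45.6 * 2.29 * 11.6
Qs = 1126.53 kN


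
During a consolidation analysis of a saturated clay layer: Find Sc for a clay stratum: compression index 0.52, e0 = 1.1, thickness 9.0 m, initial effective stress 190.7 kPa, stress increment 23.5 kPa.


Result: 0.1125 m

Derivation:
Using Sc = Cc * H / (1 + e0) * log10((sigma0 + delta_sigma) / sigma0)
Stress ratio = (190.7 + 23.5) / 190.7 = 1.12323
log10(1.12323) = 0.0504688
Cc * H / (1 + e0) = 0.52 * 9.0 / (1 + 1.1) = 2.22857
Sc = 2.22857 * 0.0504688
Sc = 0.1125 m


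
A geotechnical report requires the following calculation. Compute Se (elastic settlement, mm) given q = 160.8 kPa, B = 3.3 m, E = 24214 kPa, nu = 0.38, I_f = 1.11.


Using Se = q * B * (1 - nu^2) * I_f / E
1 - nu^2 = 1 - 0.38^2 = 0.8556
Se = 160.8 * 3.3 * 0.8556 * 1.11 / 24214
Se = 0.020813 m
Convert to mm: Se = 0.020813 * 1000 = 20.813 mm


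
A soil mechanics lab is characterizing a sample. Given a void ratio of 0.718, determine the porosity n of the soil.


Using the relation n = e / (1 + e)
n = 0.718 / (1 + 0.718)
n = 0.718 / 1.718
n = 0.4179


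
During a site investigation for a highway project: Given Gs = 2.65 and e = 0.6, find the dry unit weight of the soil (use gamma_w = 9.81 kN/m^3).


Using gamma_d = Gs * gamma_w / (1 + e)
gamma_d = 2.65 * 9.81 / (1 + 0.6)
gamma_d = 2.65 * 9.81 / 1.6
gamma_d = 16.248 kN/m^3


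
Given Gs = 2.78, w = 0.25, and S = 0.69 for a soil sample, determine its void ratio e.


Using the relation e = Gs * w / S
e = 2.78 * 0.25 / 0.69
e = 1.0072


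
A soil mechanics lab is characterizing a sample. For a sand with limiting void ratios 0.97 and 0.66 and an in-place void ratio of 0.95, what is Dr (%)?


Result: 6.45 %

Derivation:
Using Dr = (e_max - e) / (e_max - e_min) * 100
e_max - e = 0.97 - 0.95 = 0.02
e_max - e_min = 0.97 - 0.66 = 0.31
Dr = 0.02 / 0.31 * 100
Dr = 6.45 %


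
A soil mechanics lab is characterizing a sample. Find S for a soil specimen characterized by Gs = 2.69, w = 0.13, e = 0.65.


Result: 0.538

Derivation:
Using S = Gs * w / e
S = 2.69 * 0.13 / 0.65
S = 0.538


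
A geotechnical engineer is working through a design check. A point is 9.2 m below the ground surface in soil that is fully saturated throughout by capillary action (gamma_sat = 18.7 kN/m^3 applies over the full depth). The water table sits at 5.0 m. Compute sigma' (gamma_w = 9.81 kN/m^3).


Total stress = gamma_sat * depth
sigma = 18.7 * 9.2 = 172.04 kPa
Pore water pressure u = gamma_w * (depth - d_wt)
u = 9.81 * (9.2 - 5.0) = 41.202 kPa
Effective stress = sigma - u
sigma' = 172.04 - 41.202 = 130.84 kPa


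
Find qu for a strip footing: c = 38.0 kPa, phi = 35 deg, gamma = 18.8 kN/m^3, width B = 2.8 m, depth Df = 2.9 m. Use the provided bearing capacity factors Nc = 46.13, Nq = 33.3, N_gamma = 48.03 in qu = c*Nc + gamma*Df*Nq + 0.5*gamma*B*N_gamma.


Compute qu = c*Nc + gamma*Df*Nq + 0.5*gamma*B*N_gamma
Term 1: 38.0 * 46.13 = 1752.94
Term 2: 18.8 * 2.9 * 33.3 = 1815.516
Term 3: 0.5 * 18.8 * 2.8 * 48.03 = 1264.1496
qu = 1752.94 + 1815.516 + 1264.1496
qu = 4832.61 kPa


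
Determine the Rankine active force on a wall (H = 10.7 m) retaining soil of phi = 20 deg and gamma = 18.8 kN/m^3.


Compute active earth pressure coefficient:
Ka = tan^2(45 - phi/2) = tan^2(35.0) = 0.490291
Compute active force:
Pa = 0.5 * Ka * gamma * H^2
Pa = 0.5 * 0.490291 * 18.8 * 10.7^2
Pa = 527.65 kN/m


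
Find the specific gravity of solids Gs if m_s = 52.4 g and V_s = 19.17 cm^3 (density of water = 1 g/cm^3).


Result: 2.733

Derivation:
Using Gs = m_s / (V_s * rho_w)
Since rho_w = 1 g/cm^3:
Gs = 52.4 / 19.17
Gs = 2.733


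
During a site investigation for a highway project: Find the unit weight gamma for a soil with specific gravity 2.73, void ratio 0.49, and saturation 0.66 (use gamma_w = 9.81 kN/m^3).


Using gamma = gamma_w * (Gs + S*e) / (1 + e)
Numerator: Gs + S*e = 2.73 + 0.66*0.49 = 3.0534
Denominator: 1 + e = 1 + 0.49 = 1.49
gamma = 9.81 * 3.0534 / 1.49
gamma = 20.103 kN/m^3


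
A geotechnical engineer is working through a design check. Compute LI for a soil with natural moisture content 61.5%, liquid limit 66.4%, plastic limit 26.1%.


First compute the plasticity index:
PI = LL - PL = 66.4 - 26.1 = 40.3
Then compute the liquidity index:
LI = (w - PL) / PI
LI = (61.5 - 26.1) / 40.3
LI = 0.878


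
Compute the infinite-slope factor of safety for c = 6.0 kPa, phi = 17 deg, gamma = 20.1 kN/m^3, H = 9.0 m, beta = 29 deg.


Using Fs = c / (gamma*H*sin(beta)*cos(beta)) + tan(phi)/tan(beta)
Cohesion contribution = 6.0 / (20.1*9.0*sin(29)*cos(29))
Cohesion contribution = 0.0782208
Friction contribution = tan(17)/tan(29) = 0.551553
Fs = 0.0782208 + 0.551553
Fs = 0.63


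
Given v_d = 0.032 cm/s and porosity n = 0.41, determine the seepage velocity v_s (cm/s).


Using v_s = v_d / n
v_s = 0.032 / 0.41
v_s = 0.07805 cm/s


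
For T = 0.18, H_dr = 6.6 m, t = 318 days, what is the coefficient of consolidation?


Using cv = T * H_dr^2 / t
H_dr^2 = 6.6^2 = 43.56
cv = 0.18 * 43.56 / 318
cv = 0.02466 m^2/day


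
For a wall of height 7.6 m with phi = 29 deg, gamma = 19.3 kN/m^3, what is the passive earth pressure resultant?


Result: 1606.41 kN/m

Derivation:
Compute passive earth pressure coefficient:
Kp = tan^2(45 + phi/2) = tan^2(59.5) = 2.88206
Compute passive force:
Pp = 0.5 * Kp * gamma * H^2
Pp = 0.5 * 2.88206 * 19.3 * 7.6^2
Pp = 1606.41 kN/m


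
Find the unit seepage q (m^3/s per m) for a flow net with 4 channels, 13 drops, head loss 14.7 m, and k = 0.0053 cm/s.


Convert k to m/s for unit consistency with H:
k = 0.0053 cm/s = 0.0053 / 100 m/s = 5.3e-05 m/s
Using q = k * H * Nf / Nd
Nf / Nd = 4 / 13 = 0.3077
q = 5.3e-05 * 14.7 * 0.3077
q = 0.0002397 m^3/s per m
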